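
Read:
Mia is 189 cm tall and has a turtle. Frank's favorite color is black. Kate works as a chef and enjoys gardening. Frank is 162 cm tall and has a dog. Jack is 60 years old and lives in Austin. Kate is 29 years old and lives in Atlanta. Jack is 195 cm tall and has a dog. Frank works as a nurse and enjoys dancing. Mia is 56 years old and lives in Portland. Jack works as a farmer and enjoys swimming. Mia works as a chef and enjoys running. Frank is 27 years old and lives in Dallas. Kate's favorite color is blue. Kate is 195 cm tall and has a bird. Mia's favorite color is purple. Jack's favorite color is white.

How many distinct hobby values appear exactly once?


Unique hobby values: 4

4


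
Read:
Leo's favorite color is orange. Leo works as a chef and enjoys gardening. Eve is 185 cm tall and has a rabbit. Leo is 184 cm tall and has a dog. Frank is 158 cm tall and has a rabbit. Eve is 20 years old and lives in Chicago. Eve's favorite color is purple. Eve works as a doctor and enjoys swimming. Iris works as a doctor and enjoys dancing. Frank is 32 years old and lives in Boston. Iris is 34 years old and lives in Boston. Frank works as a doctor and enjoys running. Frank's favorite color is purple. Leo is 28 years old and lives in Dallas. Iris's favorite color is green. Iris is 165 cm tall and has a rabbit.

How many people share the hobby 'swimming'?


Count: 1

1


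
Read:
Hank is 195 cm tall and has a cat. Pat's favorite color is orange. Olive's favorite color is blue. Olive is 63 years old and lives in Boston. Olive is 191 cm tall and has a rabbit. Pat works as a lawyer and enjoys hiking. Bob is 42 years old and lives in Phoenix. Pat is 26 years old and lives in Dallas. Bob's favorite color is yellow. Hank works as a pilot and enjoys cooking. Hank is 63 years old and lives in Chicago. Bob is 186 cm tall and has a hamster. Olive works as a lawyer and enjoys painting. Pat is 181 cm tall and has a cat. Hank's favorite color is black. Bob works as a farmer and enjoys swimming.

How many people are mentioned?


People: Pat, Olive, Bob, Hank. Count = 4

4


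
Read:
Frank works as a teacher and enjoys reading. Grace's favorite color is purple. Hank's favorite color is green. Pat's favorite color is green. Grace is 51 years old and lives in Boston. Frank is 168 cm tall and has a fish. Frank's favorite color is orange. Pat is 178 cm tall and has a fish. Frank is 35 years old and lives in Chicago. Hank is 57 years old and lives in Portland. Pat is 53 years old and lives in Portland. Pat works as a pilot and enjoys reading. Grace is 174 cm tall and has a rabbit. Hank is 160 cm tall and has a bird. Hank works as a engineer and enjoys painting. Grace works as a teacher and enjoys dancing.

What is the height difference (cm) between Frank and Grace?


|168 - 174| = 6

6


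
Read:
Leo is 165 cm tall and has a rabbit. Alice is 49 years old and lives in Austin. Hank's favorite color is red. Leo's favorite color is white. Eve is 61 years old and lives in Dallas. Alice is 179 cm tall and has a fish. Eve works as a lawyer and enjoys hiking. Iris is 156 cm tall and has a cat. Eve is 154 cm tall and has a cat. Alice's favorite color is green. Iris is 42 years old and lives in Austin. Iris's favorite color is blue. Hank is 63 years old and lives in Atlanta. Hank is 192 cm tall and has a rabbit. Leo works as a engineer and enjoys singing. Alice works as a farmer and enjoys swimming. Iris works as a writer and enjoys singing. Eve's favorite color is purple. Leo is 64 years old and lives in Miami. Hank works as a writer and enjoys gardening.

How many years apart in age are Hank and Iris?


63 vs 42, diff = 21

21


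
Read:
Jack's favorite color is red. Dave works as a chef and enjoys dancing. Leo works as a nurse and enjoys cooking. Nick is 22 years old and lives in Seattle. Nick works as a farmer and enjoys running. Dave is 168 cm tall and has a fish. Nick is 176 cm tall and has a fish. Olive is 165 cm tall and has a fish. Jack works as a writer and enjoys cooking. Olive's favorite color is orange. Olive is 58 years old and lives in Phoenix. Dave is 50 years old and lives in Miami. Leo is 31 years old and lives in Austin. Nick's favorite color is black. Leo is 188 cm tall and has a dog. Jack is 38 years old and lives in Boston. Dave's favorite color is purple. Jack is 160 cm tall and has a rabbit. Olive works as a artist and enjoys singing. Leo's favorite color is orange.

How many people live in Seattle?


Count in Seattle: 1

1


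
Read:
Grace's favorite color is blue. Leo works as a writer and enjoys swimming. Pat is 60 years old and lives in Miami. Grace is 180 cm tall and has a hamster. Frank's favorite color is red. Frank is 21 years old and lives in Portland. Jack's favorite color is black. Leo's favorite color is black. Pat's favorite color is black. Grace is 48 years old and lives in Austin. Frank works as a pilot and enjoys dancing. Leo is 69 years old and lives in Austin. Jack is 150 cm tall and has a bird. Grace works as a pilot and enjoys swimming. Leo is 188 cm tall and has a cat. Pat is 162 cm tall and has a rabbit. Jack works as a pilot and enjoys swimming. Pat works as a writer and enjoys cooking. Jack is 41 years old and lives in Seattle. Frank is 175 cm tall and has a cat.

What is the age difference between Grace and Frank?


|48 - 21| = 27

27


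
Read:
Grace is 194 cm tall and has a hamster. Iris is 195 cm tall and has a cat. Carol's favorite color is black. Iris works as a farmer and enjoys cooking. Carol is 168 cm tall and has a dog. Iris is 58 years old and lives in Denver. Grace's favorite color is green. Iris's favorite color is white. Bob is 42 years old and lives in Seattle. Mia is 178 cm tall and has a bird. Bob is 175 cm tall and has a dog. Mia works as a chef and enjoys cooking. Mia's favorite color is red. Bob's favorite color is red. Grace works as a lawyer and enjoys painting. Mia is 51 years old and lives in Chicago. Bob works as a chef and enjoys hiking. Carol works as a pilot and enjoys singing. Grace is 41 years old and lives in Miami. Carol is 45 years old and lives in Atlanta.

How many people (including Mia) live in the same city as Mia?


Mia lives in Chicago. Count = 1

1


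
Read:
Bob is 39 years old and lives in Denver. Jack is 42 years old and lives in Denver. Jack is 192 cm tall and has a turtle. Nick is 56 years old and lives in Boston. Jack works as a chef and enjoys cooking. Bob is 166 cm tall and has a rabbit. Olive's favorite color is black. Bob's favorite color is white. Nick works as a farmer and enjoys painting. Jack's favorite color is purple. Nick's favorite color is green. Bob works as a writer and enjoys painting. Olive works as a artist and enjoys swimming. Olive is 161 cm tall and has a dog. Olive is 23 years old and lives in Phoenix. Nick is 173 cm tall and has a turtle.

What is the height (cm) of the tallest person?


Tallest: Jack at 192 cm

192


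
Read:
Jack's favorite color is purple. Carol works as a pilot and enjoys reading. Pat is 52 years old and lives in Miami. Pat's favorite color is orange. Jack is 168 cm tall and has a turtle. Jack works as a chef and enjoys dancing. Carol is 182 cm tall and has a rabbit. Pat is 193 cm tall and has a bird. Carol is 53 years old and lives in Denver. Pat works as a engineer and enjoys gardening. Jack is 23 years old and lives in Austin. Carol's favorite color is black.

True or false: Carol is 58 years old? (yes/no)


Carol is actually 53. no

no


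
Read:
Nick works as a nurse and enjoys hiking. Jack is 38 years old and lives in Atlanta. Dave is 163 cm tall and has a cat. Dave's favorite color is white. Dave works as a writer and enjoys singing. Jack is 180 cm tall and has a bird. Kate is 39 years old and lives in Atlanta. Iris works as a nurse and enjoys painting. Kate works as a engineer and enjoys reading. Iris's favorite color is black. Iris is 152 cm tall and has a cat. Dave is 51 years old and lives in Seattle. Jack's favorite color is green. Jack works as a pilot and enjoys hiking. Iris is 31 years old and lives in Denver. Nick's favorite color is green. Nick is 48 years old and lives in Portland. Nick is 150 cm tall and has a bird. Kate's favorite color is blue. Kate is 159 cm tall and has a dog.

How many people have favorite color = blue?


Count: 1

1


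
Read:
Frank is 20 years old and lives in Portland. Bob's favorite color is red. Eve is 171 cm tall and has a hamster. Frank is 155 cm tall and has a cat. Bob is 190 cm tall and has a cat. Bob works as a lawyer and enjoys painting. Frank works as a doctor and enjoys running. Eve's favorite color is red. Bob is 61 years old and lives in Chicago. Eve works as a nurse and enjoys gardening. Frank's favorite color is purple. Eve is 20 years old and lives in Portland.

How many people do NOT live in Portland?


Not in Portland: 1

1


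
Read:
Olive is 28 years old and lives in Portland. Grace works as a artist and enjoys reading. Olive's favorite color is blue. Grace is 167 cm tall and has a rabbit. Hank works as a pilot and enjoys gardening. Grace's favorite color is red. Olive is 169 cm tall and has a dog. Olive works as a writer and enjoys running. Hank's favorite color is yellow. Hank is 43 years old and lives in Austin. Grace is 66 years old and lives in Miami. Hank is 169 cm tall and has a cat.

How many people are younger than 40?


Filter: 1

1


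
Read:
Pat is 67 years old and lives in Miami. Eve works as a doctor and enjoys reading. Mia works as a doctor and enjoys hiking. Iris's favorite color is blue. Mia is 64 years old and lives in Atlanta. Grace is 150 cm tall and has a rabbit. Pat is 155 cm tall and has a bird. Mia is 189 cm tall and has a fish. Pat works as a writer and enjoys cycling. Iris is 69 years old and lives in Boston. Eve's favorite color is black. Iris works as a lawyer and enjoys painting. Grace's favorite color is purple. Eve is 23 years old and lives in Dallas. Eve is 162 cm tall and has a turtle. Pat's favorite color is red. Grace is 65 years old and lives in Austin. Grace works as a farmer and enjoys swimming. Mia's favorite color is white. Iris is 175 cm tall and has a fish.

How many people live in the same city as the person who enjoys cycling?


Person with hobby cycling is Pat, city Miami. Count = 1

1


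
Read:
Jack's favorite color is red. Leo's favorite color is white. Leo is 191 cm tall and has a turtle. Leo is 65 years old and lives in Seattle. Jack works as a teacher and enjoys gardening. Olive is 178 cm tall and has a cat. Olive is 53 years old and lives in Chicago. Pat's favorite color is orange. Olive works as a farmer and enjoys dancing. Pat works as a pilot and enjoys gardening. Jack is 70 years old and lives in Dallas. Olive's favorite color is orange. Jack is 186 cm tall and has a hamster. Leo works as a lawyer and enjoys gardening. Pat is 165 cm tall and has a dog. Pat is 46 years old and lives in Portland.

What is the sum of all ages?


70+65+53+46 = 234

234


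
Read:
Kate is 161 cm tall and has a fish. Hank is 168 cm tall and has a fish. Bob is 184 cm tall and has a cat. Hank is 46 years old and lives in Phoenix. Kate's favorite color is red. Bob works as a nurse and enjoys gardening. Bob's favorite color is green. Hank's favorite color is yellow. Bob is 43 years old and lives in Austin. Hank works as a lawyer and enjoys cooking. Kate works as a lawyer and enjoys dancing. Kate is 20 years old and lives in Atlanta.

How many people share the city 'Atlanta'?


Count: 1

1


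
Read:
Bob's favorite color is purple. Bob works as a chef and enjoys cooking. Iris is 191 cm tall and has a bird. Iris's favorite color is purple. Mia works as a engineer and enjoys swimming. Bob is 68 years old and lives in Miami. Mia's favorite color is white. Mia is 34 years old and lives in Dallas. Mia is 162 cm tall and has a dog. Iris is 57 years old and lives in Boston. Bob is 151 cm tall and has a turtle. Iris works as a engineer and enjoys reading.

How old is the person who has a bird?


Person with bird is Iris, age 57

57


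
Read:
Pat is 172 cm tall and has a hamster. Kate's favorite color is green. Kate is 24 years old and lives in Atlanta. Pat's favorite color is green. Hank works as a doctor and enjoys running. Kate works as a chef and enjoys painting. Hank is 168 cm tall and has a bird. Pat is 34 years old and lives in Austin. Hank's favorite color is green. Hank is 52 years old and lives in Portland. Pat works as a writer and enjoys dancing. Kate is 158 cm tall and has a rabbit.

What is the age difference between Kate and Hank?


|24 - 52| = 28

28


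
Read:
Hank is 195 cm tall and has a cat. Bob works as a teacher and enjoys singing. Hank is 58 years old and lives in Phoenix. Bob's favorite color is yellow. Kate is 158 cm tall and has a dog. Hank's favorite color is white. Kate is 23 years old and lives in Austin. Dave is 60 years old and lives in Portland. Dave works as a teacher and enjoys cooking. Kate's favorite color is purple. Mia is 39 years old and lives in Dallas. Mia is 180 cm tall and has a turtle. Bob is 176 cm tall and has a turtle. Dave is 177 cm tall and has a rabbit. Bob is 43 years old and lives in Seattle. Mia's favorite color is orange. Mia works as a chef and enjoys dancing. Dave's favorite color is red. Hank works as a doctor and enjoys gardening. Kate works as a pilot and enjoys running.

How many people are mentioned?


People: Kate, Dave, Mia, Hank, Bob. Count = 5

5


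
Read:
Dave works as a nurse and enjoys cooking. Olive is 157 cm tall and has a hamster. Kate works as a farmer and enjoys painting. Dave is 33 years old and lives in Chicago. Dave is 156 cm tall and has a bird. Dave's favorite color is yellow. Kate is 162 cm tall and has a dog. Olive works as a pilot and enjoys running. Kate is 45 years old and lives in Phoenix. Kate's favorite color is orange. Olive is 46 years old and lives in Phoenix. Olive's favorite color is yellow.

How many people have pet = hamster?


Count: 1

1


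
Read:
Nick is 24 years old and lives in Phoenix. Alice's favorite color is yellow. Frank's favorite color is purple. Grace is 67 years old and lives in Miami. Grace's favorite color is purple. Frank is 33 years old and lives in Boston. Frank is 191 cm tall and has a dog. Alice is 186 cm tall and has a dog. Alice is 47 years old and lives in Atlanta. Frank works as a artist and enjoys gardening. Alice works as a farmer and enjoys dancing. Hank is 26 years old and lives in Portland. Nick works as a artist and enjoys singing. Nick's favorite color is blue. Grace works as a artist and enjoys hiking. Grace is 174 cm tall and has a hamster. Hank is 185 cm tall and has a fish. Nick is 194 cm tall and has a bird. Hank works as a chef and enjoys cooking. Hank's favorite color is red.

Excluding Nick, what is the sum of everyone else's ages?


Sum (excluding Nick): 173

173


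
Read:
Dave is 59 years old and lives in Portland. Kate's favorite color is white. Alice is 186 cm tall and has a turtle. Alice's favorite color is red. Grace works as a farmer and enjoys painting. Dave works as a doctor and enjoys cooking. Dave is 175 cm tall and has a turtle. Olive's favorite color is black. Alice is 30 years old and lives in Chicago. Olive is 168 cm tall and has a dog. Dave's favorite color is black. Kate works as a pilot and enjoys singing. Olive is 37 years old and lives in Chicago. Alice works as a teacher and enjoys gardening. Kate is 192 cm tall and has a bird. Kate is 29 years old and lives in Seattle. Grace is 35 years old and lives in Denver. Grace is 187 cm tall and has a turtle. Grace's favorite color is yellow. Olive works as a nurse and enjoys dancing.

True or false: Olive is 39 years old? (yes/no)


Olive is actually 37. no

no


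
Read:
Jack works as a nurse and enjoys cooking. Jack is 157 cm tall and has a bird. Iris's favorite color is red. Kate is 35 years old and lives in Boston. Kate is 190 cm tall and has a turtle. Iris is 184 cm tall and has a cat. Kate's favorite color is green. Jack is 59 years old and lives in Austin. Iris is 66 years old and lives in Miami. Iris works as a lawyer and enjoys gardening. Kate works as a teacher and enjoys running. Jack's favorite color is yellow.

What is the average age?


Sum=160, n=3, avg=53.33

53.33


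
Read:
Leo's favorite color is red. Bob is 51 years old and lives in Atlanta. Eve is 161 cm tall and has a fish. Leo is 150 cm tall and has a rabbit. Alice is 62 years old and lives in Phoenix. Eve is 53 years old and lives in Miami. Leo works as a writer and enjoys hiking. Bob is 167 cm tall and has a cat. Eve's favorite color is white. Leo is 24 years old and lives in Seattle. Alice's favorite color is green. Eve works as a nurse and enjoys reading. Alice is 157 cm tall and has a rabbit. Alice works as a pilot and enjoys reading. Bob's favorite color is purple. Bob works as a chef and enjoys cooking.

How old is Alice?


Alice is 62 years old

62


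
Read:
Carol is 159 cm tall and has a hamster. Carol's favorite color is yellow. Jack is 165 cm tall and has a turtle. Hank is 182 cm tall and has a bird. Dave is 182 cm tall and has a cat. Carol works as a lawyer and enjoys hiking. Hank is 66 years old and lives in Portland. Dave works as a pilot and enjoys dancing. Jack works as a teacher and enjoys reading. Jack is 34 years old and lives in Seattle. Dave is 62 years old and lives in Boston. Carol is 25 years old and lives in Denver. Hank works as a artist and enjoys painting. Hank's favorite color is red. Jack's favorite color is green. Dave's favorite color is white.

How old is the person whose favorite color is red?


Person with favorite color=red is Hank, age 66

66


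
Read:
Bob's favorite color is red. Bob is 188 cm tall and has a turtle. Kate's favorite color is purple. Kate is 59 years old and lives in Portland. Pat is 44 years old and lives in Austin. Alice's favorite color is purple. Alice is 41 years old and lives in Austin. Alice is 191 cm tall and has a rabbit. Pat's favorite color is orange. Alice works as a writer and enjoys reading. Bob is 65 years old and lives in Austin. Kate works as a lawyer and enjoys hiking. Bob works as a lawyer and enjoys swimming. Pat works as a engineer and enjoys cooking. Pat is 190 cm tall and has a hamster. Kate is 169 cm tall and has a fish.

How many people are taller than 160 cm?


Taller than 160: 4

4


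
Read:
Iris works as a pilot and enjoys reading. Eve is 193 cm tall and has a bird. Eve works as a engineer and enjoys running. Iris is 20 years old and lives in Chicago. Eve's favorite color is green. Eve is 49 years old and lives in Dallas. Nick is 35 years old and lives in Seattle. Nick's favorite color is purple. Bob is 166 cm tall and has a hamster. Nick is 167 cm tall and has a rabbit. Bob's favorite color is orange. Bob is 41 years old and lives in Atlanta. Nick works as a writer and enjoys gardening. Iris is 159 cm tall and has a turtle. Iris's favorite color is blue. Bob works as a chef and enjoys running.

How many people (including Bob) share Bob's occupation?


Bob is a chef. Count = 1

1


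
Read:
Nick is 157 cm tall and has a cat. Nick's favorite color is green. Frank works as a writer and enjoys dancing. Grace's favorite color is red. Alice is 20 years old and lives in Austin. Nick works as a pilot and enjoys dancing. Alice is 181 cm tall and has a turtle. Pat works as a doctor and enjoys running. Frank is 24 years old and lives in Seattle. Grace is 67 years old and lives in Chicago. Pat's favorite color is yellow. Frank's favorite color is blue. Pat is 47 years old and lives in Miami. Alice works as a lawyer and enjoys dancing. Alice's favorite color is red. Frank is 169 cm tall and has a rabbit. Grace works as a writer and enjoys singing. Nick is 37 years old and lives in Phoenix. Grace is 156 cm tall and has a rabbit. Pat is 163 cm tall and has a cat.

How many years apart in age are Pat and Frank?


47 vs 24, diff = 23

23


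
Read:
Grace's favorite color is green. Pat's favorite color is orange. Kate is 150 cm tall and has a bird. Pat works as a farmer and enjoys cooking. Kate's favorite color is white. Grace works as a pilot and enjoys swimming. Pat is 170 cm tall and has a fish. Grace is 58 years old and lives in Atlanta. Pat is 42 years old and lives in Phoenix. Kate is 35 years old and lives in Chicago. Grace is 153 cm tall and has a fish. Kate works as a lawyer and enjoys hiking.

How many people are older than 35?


Filter: 2

2


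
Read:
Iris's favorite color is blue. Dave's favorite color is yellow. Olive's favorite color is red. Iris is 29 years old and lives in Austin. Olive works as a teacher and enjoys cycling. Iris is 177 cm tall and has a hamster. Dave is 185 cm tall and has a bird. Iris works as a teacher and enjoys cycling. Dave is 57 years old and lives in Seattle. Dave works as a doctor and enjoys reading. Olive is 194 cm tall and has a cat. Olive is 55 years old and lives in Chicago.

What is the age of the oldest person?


Oldest: Dave at 57

57


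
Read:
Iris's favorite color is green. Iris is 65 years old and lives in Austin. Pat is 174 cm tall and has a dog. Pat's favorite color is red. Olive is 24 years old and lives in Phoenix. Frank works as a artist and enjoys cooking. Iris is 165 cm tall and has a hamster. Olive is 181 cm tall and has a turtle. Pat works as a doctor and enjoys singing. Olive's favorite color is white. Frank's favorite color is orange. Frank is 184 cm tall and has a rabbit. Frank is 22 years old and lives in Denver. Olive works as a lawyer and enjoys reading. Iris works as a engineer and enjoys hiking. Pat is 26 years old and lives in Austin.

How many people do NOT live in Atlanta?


Not in Atlanta: 4

4


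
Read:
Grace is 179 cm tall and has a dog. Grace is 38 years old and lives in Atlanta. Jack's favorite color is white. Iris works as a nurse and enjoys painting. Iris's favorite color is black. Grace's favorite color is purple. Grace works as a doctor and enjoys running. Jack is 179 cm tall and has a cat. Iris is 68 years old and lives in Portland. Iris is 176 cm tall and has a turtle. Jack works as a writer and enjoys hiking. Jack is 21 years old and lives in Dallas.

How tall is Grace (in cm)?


Grace is 179 cm tall

179


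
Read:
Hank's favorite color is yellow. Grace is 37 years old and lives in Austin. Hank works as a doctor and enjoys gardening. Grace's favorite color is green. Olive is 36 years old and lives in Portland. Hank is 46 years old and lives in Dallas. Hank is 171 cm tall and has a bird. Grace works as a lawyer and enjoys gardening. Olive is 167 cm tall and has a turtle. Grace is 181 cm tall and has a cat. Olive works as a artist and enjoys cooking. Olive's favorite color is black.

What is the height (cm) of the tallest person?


Tallest: Grace at 181 cm

181


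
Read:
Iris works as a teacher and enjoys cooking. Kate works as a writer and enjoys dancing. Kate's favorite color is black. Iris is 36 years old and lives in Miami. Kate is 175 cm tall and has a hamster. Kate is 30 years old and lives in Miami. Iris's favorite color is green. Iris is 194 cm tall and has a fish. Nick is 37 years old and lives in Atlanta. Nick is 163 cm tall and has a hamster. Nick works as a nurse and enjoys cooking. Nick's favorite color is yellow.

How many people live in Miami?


Count in Miami: 2

2


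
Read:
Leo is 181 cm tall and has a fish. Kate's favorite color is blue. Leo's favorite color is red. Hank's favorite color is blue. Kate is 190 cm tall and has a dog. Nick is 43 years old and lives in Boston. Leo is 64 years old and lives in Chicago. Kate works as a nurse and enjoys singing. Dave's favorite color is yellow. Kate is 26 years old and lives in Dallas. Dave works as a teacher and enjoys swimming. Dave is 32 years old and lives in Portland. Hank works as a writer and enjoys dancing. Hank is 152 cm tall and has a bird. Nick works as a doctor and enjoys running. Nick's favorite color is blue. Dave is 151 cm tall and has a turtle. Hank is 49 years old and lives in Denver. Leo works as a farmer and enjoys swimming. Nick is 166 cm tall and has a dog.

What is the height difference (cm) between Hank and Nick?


|152 - 166| = 14

14


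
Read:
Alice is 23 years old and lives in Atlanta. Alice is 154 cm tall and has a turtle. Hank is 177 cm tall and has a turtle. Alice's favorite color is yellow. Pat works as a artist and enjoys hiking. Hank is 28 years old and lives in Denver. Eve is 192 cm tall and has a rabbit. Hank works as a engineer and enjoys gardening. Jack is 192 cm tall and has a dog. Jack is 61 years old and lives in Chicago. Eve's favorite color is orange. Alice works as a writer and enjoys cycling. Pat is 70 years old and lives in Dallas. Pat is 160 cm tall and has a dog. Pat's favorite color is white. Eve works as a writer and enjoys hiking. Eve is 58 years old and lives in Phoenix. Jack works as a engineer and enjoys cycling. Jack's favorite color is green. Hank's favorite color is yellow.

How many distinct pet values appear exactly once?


Unique pet values: 1

1


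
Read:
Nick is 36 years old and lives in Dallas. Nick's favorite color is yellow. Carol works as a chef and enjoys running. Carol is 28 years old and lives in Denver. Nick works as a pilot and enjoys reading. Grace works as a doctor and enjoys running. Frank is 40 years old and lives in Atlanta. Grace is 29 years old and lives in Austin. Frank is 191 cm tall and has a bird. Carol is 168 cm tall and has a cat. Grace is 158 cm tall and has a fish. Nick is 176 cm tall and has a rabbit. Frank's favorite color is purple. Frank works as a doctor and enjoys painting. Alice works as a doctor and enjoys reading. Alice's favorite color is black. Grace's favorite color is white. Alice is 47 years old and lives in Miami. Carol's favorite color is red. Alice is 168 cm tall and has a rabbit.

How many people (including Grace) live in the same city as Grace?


Grace lives in Austin. Count = 1

1


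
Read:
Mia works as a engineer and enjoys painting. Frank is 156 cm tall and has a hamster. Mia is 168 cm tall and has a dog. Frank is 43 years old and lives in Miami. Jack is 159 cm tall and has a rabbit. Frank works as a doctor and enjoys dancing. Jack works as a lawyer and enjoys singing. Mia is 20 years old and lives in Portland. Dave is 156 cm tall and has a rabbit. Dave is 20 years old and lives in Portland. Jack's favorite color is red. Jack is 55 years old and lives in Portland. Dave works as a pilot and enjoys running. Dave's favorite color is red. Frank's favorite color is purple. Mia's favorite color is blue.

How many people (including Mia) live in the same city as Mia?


Mia lives in Portland. Count = 3

3


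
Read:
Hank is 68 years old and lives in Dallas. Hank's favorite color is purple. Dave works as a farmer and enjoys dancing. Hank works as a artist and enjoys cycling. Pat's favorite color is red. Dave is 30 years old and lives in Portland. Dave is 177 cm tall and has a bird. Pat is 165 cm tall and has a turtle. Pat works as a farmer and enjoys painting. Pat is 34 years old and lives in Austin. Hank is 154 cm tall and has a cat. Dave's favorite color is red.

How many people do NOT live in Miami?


Not in Miami: 3

3


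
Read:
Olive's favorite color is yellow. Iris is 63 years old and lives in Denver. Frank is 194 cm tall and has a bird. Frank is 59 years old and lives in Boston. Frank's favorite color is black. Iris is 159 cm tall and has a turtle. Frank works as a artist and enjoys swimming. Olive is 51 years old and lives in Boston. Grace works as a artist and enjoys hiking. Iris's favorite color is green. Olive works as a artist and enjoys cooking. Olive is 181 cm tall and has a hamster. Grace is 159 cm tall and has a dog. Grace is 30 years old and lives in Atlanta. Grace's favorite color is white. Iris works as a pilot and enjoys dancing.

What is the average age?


Sum=203, n=4, avg=50.75

50.75


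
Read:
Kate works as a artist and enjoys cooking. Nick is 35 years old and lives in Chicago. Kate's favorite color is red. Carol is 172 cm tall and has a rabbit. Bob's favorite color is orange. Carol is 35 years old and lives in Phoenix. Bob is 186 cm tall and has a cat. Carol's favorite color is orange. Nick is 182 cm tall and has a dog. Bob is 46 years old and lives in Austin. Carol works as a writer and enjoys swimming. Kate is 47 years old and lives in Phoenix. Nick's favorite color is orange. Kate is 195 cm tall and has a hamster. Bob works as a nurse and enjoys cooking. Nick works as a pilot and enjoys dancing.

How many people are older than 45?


Filter: 2

2


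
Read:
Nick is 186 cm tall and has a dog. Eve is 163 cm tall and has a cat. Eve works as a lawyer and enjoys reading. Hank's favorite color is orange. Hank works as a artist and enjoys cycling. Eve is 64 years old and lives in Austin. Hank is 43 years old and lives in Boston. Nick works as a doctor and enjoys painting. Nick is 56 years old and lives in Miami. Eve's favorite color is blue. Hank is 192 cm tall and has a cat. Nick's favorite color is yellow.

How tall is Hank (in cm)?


Hank is 192 cm tall

192


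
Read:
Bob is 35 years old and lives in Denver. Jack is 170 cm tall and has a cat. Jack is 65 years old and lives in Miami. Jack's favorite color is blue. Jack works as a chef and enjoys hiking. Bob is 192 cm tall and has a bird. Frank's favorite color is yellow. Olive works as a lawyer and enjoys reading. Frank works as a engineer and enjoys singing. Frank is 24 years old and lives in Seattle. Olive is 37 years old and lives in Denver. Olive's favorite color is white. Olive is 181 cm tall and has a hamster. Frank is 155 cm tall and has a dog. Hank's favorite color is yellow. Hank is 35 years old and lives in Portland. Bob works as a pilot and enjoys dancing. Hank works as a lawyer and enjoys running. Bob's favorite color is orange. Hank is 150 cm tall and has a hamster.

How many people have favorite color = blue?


Count: 1

1


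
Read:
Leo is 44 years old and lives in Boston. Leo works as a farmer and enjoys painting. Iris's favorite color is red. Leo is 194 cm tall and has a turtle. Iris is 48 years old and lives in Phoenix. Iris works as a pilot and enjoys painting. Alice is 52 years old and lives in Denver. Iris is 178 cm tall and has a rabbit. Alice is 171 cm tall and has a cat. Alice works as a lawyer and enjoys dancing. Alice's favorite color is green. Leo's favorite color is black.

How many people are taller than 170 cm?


Taller than 170: 3

3


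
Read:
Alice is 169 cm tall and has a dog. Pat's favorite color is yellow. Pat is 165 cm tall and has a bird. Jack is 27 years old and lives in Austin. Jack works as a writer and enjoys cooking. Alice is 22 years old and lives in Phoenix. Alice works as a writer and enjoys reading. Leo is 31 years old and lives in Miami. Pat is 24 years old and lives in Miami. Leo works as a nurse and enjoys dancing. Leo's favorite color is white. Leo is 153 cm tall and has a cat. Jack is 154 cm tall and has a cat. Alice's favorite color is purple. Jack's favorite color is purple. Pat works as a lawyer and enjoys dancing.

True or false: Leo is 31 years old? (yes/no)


Leo is actually 31. yes

yes


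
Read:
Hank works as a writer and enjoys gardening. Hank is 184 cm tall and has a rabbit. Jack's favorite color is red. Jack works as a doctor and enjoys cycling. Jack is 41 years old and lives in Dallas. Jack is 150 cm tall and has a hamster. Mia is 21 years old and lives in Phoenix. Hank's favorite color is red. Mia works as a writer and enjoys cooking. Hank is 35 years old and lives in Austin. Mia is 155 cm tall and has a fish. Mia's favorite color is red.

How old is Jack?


Jack is 41 years old

41


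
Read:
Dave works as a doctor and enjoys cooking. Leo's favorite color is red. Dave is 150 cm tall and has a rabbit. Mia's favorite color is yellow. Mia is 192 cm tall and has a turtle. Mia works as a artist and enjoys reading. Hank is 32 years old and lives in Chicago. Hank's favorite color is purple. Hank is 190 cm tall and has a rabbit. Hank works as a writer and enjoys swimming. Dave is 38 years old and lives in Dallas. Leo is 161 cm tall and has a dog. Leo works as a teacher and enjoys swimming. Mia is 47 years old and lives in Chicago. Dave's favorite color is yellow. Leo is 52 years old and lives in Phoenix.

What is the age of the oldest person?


Oldest: Leo at 52

52


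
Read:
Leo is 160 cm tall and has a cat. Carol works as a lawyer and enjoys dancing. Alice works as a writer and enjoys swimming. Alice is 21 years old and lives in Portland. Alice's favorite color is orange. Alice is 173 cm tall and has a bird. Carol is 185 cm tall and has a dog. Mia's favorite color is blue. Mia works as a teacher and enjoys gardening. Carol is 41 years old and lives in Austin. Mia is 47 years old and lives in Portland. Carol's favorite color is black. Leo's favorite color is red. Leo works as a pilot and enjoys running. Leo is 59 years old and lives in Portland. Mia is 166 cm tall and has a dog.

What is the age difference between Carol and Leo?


|41 - 59| = 18

18


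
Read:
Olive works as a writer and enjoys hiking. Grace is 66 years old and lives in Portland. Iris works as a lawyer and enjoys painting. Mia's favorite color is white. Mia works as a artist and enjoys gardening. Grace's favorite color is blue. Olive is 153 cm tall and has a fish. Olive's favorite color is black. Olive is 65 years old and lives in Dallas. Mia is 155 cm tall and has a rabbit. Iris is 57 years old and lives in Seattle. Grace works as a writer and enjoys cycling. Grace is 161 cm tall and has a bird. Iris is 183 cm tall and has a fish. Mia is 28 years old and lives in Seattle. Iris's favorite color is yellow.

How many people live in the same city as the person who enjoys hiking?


Person with hobby hiking is Olive, city Dallas. Count = 1

1


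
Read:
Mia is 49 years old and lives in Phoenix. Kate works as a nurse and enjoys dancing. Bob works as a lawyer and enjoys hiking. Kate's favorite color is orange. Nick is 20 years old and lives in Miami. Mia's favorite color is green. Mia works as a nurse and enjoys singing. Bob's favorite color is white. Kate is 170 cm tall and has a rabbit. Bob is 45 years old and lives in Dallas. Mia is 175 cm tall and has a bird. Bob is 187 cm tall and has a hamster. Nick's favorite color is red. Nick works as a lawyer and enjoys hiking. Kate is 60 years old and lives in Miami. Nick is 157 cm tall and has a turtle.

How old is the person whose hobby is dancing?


Person with hobby=dancing is Kate, age 60

60


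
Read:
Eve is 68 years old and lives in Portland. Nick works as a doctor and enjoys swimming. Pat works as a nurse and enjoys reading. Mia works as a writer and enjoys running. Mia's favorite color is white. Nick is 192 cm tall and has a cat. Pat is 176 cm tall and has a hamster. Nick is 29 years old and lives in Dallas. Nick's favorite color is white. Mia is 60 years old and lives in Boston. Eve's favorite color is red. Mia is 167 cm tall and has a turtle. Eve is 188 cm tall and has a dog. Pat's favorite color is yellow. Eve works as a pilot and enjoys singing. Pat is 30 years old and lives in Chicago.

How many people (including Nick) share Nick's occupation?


Nick is a doctor. Count = 1

1


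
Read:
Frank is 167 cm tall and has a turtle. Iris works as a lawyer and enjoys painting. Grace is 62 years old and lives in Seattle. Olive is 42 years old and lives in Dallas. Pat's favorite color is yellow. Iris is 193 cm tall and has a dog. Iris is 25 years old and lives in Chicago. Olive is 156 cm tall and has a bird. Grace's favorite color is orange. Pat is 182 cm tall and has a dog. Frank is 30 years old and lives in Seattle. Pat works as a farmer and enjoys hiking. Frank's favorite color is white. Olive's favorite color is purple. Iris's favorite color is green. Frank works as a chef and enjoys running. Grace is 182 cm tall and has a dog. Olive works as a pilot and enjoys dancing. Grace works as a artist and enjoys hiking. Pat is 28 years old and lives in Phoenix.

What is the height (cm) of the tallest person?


Tallest: Iris at 193 cm

193


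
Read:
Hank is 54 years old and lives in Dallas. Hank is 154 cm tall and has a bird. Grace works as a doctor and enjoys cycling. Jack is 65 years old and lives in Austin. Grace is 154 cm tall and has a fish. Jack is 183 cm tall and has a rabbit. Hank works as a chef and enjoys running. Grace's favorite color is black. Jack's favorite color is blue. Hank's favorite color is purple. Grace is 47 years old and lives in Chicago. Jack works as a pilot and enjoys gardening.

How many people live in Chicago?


Count in Chicago: 1

1


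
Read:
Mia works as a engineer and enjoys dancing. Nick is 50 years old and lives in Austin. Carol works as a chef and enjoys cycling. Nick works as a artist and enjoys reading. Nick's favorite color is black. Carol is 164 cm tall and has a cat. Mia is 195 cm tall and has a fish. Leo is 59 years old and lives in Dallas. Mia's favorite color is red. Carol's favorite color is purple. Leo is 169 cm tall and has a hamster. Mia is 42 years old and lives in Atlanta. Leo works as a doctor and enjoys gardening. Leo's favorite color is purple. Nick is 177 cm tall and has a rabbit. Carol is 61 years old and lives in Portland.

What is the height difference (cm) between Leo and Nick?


|169 - 177| = 8

8


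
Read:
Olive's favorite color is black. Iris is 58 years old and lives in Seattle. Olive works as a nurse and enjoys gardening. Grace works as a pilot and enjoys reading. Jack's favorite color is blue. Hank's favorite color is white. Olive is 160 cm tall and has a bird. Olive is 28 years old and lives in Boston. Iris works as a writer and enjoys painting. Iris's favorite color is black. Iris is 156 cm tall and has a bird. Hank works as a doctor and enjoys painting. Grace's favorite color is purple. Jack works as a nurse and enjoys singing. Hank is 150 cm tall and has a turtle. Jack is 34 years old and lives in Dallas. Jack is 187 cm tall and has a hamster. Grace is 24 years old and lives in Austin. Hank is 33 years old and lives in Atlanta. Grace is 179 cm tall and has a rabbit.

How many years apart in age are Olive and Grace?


28 vs 24, diff = 4

4


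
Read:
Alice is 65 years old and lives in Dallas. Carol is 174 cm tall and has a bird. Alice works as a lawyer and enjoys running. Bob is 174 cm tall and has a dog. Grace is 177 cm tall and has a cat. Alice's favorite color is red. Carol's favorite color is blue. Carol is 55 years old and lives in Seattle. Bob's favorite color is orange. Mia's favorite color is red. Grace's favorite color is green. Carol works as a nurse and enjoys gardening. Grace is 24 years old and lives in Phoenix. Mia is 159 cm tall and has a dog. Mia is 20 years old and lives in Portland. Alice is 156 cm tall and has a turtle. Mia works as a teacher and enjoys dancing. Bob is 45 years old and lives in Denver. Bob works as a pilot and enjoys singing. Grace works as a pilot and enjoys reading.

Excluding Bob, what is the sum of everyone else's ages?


Sum (excluding Bob): 164

164


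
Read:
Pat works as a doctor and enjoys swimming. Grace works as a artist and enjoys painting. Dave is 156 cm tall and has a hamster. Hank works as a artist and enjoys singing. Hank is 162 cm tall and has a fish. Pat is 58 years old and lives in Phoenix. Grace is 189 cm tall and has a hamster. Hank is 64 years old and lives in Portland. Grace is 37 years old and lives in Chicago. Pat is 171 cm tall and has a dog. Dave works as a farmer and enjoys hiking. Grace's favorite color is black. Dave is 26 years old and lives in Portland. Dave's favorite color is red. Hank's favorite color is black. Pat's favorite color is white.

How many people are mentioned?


People: Hank, Pat, Grace, Dave. Count = 4

4


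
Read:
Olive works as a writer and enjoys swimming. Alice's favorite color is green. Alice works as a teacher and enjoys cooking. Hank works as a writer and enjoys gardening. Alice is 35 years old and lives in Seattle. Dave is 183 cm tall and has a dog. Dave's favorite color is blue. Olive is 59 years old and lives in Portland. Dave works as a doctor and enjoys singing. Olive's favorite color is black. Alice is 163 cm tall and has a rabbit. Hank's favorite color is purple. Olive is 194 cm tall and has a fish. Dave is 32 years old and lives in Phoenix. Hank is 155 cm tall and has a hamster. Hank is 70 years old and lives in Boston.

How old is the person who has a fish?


Person with fish is Olive, age 59

59
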